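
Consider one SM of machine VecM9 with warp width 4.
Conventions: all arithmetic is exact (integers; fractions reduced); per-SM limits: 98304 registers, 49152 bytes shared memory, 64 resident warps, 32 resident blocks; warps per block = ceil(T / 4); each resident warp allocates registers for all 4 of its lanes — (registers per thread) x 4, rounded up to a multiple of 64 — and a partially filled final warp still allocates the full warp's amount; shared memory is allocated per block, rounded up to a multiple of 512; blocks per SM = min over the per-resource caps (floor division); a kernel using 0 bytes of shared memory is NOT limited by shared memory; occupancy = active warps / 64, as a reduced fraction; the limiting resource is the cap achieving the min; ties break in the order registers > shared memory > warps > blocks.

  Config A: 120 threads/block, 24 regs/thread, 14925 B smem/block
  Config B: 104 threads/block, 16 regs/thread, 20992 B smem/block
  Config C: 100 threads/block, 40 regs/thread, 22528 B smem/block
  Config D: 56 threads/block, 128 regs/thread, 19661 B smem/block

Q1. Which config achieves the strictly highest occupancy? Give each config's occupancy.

occupancies: A 15/16, B 13/16, C 25/32, D 7/16

Answer: A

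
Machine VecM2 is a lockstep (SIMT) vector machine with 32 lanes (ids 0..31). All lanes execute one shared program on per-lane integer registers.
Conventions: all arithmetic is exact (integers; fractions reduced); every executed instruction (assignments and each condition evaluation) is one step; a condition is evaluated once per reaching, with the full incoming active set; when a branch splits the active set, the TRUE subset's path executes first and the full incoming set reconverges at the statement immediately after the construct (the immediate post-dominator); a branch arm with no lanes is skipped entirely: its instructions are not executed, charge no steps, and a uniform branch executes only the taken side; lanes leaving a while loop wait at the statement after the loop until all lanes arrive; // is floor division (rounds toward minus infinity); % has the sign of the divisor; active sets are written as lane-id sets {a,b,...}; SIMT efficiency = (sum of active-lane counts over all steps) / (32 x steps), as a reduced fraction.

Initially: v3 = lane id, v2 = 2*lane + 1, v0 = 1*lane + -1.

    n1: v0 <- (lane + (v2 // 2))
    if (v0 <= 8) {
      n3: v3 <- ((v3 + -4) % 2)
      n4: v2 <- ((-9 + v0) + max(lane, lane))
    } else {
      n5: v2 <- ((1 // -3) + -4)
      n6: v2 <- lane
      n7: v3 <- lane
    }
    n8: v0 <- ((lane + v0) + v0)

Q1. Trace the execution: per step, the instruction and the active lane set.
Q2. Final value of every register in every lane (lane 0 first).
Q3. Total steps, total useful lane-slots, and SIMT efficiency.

step 0: v0 <- (lane + (v2 // 2))     {0,1,2,3,4,5,6,7,8,9,10,11,12,13,14,15,16,17,18,19,20,21,22,23,24,25,26,27,28,29,30,31}
step 1: eval (v0 <= 8)               {0,1,2,3,4,5,6,7,8,9,10,11,12,13,14,15,16,17,18,19,20,21,22,23,24,25,26,27,28,29,30,31}
step 2: v3 <- ((v3 + -4) % 2)        {0,1,2,3,4}
step 3: v2 <- ((-9 + v0) + max(lane, lane)) {0,1,2,3,4}
step 4: v2 <- ((1 // -3) + -4)       {5,6,7,8,9,10,11,12,13,14,15,16,17,18,19,20,21,22,23,24,25,26,27,28,29,30,31}
step 5: v2 <- lane                   {5,6,7,8,9,10,11,12,13,14,15,16,17,18,19,20,21,22,23,24,25,26,27,28,29,30,31}
step 6: v3 <- lane                   {5,6,7,8,9,10,11,12,13,14,15,16,17,18,19,20,21,22,23,24,25,26,27,28,29,30,31}
step 7: v0 <- ((lane + v0) + v0)     {0,1,2,3,4,5,6,7,8,9,10,11,12,13,14,15,16,17,18,19,20,21,22,23,24,25,26,27,28,29,30,31}

Answer: 8 steps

v3: 0,1,0,1,0,5,6,7,8,9,10,11,12,13,14,15,16,17,18,19,20,21,22,23,24,25,26,27,28,29,30,31
v2: -9,-6,-3,0,3,5,6,7,8,9,10,11,12,13,14,15,16,17,18,19,20,21,22,23,24,25,26,27,28,29,30,31
v0: 0,5,10,15,20,25,30,35,40,45,50,55,60,65,70,75,80,85,90,95,100,105,110,115,120,125,130,135,140,145,150,155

steps = 8; useful = 187; efficiency = 187/256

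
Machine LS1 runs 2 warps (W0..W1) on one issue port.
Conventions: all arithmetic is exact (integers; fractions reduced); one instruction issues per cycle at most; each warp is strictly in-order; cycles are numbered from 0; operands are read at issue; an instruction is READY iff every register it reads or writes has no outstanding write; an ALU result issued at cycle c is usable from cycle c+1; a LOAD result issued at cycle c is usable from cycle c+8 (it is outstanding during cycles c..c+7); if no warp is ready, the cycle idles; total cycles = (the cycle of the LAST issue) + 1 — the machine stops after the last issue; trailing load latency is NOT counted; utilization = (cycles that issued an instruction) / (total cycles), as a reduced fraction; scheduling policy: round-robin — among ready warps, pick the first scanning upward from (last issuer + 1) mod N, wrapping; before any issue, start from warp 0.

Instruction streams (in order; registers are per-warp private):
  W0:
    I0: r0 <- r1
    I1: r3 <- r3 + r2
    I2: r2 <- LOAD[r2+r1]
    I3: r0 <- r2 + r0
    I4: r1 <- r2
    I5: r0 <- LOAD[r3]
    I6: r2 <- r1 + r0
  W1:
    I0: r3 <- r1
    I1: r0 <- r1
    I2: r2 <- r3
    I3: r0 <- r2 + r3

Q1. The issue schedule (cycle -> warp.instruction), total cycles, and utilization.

cycle 0: W0.I0
cycle 1: W1.I0
cycle 2: W0.I1
cycle 3: W1.I1
cycle 4: W0.I2
cycle 5: W1.I2
cycle 6: W1.I3
cycle 7: idle
cycle 8: idle
cycle 9: idle
cycle 10: idle
cycle 11: idle
cycle 12: W0.I3
cycle 13: W0.I4
cycle 14: W0.I5
cycle 15: idle
cycle 16: idle
cycle 17: idle
cycle 18: idle
cycle 19: idle
cycle 20: idle
cycle 21: idle
cycle 22: W0.I6

Answer: 23 cycles, utilization 11/23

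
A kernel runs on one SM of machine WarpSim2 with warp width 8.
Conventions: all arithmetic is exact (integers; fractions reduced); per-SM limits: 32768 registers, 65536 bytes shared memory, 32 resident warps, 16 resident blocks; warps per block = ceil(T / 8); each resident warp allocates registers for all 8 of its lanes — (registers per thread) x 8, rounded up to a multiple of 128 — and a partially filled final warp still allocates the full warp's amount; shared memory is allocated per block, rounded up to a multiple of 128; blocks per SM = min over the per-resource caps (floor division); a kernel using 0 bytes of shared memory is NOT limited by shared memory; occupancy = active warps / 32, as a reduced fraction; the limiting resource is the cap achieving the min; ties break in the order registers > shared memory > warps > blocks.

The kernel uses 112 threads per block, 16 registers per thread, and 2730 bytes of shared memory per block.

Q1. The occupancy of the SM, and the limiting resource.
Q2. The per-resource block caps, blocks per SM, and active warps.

Answer: occupancy 7/8, limited by warps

registers: 18 blocks
shared memory: 23 blocks
warps: 2 blocks
blocks: 16 blocks

Answer: 2 blocks, 28 active warps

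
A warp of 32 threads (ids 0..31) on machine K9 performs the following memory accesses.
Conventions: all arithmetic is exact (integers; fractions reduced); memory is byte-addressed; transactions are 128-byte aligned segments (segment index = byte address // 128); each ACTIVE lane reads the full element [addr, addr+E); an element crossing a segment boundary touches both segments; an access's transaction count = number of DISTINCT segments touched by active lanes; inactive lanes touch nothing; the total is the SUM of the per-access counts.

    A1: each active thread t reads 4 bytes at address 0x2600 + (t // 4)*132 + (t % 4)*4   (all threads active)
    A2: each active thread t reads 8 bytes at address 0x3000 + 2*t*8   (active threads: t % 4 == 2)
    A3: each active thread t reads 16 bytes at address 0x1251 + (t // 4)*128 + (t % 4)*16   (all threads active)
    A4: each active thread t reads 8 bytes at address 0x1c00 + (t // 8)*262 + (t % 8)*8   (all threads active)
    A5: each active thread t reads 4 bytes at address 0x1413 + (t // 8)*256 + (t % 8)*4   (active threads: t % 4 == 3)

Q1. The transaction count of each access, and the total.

A1: 8 transactions
A2: 4 transactions
A3: 9 transactions
A4: 4 transactions
A5: 4 transactions

Answer: 8,4,9,4,4; total 29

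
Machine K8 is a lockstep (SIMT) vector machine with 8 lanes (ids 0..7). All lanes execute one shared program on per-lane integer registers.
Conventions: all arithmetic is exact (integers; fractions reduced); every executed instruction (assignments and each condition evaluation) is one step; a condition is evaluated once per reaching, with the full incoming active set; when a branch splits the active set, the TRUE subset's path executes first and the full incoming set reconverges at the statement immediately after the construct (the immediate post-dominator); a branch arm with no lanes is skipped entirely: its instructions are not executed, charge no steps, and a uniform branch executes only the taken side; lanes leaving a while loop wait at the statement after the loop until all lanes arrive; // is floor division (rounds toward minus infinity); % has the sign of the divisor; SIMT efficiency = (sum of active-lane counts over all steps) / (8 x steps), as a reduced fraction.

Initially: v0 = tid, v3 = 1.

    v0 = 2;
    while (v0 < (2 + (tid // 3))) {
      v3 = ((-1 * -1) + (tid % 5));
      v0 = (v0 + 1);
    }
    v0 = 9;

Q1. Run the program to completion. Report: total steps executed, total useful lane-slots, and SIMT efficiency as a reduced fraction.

Answer: 9 steps, 45 useful, 5/8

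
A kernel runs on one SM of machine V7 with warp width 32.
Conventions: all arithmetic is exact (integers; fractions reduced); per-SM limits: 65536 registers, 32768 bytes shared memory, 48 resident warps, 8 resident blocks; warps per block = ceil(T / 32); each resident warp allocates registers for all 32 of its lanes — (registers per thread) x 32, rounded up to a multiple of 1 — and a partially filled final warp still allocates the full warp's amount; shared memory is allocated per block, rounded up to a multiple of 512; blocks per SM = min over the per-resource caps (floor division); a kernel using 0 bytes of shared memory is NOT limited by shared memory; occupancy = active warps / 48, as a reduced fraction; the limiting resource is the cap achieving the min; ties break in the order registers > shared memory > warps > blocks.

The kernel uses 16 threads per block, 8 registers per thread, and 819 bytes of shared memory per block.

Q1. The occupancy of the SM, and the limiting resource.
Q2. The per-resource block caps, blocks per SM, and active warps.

Answer: occupancy 1/6, limited by blocks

registers: 256 blocks
shared memory: 32 blocks
warps: 48 blocks
blocks: 8 blocks

Answer: 8 blocks, 8 active warps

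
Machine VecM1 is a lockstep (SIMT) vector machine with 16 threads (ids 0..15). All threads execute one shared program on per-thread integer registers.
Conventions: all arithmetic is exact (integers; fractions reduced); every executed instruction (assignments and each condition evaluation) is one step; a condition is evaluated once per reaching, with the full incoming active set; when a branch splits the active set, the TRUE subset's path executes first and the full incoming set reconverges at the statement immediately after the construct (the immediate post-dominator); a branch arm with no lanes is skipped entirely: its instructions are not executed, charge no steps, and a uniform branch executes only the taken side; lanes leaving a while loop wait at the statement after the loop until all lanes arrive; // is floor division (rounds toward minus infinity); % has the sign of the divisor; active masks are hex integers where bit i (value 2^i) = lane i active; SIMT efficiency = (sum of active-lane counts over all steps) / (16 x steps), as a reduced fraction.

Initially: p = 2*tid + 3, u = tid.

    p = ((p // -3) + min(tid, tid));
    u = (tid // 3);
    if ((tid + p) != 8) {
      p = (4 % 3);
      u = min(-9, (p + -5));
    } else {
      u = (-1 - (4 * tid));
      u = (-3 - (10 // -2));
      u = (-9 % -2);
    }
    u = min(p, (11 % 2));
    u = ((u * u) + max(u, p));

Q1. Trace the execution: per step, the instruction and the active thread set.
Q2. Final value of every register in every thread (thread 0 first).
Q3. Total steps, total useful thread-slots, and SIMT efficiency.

step 0: p <- ((p // -3) + min(tid, tid)) 0xffff
step 1: u <- (tid // 3)              0xffff
step 2: eval ((tid + p) != 8)        0xffff
step 3: p <- (4 % 3)                 0xff7f
step 4: u <- min(-9, (p + -5))       0xff7f
step 5: u <- (-1 - (4 * tid))        0x0080
step 6: u <- (-3 - (10 // -2))       0x0080
step 7: u <- (-9 % -2)               0x0080
step 8: u <- min(p, (11 % 2))        0xffff
step 9: u <- ((u * u) + max(u, p))   0xffff

Answer: 10 steps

p: 1,1,1,1,1,1,1,1,1,1,1,1,1,1,1,1
u: 2,2,2,2,2,2,2,2,2,2,2,2,2,2,2,2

steps = 10; useful = 113; efficiency = 113/160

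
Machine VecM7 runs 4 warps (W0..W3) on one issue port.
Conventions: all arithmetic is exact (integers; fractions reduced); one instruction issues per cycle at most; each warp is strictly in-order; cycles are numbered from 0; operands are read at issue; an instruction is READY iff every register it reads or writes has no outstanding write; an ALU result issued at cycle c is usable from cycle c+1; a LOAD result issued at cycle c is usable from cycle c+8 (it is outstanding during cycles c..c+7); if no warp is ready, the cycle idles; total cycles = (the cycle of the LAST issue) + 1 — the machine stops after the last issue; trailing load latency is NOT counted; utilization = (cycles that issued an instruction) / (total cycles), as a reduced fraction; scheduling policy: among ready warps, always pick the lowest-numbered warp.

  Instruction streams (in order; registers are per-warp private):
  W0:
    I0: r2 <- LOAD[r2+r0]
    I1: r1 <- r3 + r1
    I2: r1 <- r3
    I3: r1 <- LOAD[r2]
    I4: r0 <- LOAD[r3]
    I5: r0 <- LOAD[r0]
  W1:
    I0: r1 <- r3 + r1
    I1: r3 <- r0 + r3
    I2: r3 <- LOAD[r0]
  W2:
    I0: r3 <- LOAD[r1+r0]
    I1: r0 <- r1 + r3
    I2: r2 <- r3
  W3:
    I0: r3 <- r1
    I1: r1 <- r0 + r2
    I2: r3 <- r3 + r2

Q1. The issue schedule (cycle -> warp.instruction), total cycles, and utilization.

cycle 0: W0.I0
cycle 1: W0.I1
cycle 2: W0.I2
cycle 3: W1.I0
cycle 4: W1.I1
cycle 5: W1.I2
cycle 6: W2.I0
cycle 7: W3.I0
cycle 8: W0.I3
cycle 9: W0.I4
cycle 10: W3.I1
cycle 11: W3.I2
cycle 12: idle
cycle 13: idle
cycle 14: W2.I1
cycle 15: W2.I2
cycle 16: idle
cycle 17: W0.I5

Answer: 18 cycles, utilization 5/6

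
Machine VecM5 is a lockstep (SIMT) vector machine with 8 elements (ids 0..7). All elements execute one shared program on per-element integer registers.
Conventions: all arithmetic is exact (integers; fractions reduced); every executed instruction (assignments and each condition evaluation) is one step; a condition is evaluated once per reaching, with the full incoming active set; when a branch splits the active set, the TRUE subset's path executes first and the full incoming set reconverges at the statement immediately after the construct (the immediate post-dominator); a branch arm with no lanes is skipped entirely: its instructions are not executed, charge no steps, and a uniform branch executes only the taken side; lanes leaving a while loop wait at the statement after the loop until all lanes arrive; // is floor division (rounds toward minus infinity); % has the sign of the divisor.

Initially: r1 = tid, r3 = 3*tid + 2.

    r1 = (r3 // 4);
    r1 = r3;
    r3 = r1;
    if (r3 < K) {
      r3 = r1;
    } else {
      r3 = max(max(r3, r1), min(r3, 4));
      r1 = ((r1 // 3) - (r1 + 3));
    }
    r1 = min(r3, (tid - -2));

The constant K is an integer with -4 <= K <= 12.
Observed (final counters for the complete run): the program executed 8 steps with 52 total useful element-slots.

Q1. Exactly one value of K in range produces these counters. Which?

Answer: K = 12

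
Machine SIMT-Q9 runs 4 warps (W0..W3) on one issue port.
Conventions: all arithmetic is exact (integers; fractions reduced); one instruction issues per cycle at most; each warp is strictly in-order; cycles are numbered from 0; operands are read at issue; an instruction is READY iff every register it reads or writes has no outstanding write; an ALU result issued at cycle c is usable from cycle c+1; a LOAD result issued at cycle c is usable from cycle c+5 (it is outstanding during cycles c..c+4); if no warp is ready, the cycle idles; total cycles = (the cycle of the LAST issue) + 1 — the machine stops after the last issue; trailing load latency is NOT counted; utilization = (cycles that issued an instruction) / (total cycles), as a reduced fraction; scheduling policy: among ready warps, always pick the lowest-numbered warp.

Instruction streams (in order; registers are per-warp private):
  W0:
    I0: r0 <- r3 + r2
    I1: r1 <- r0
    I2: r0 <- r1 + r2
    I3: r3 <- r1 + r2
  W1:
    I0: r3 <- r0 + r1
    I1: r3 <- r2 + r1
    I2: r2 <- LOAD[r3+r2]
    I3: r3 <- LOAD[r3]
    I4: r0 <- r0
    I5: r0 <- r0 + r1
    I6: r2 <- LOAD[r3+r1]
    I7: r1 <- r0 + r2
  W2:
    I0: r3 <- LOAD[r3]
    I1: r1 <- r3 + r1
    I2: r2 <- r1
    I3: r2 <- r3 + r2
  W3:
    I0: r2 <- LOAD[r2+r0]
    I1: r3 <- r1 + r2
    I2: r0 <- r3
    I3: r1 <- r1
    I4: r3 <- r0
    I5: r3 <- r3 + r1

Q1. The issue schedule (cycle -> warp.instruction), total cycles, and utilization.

cycle 0: W0.I0
cycle 1: W0.I1
cycle 2: W0.I2
cycle 3: W0.I3
cycle 4: W1.I0
cycle 5: W1.I1
cycle 6: W1.I2
cycle 7: W1.I3
cycle 8: W1.I4
cycle 9: W1.I5
cycle 10: W2.I0
cycle 11: W3.I0
cycle 12: W1.I6
cycle 13: idle
cycle 14: idle
cycle 15: W2.I1
cycle 16: W2.I2
cycle 17: W1.I7
cycle 18: W2.I3
cycle 19: W3.I1
cycle 20: W3.I2
cycle 21: W3.I3
cycle 22: W3.I4
cycle 23: W3.I5

Answer: 24 cycles, utilization 11/12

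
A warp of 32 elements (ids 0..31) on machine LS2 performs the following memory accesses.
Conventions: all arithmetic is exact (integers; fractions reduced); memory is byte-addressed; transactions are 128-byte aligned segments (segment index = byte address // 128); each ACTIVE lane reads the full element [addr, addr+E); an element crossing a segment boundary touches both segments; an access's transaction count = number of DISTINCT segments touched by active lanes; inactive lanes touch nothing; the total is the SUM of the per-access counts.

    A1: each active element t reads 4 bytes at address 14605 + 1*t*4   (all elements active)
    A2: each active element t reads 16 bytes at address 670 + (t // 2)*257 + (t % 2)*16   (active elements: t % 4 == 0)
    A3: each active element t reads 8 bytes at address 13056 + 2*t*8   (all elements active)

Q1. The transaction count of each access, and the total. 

A1: 2 transactions
A2: 8 transactions
A3: 4 transactions

Answer: 2,8,4; total 14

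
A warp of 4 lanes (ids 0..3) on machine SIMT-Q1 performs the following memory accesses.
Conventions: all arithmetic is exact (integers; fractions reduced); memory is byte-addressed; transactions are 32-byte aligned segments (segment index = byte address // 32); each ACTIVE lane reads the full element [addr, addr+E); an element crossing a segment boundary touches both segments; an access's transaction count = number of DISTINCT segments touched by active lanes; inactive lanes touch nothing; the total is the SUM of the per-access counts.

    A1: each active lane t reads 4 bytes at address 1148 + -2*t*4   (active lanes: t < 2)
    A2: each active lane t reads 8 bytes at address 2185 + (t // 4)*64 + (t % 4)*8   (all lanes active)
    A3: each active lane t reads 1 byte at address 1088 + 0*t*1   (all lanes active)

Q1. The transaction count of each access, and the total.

A1: 1 transaction
A2: 2 transactions
A3: 1 transaction

Answer: 1,2,1; total 4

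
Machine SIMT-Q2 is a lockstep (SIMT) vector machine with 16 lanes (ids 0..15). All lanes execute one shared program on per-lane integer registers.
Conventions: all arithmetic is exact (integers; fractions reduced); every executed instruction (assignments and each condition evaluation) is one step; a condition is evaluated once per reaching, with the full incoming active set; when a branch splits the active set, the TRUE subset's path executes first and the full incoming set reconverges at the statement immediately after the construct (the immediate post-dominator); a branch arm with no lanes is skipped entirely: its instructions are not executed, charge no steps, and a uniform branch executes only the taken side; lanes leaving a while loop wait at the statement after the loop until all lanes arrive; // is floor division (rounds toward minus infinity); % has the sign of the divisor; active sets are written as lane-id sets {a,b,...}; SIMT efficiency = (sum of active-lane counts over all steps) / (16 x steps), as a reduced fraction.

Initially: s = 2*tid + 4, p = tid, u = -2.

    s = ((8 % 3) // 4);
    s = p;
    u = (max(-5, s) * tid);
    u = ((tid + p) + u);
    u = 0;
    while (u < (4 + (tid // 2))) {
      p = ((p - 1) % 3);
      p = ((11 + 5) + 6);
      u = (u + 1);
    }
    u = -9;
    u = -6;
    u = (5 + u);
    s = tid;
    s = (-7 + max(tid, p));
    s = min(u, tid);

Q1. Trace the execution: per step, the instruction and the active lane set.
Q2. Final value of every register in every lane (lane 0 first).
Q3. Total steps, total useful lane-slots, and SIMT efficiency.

step 0: s <- ((8 % 3) // 4)          {0,1,2,3,4,5,6,7,8,9,10,11,12,13,14,15}
step 1: s <- p                       {0,1,2,3,4,5,6,7,8,9,10,11,12,13,14,15}
step 2: u <- (max(-5, s) * tid)      {0,1,2,3,4,5,6,7,8,9,10,11,12,13,14,15}
step 3: u <- ((tid + p) + u)         {0,1,2,3,4,5,6,7,8,9,10,11,12,13,14,15}
step 4: u <- 0                       {0,1,2,3,4,5,6,7,8,9,10,11,12,13,14,15}
step 5: eval (u < (4 + (tid // 2)))  {0,1,2,3,4,5,6,7,8,9,10,11,12,13,14,15}
step 6: p <- ((p - 1) % 3)           {0,1,2,3,4,5,6,7,8,9,10,11,12,13,14,15}
step 7: p <- ((11 + 5) + 6)          {0,1,2,3,4,5,6,7,8,9,10,11,12,13,14,15}
step 8: u <- (u + 1)                 {0,1,2,3,4,5,6,7,8,9,10,11,12,13,14,15}
step 9: eval (u < (4 + (tid // 2)))  {0,1,2,3,4,5,6,7,8,9,10,11,12,13,14,15}
step 10: p <- ((p - 1) % 3)           {0,1,2,3,4,5,6,7,8,9,10,11,12,13,14,15}
step 11: p <- ((11 + 5) + 6)          {0,1,2,3,4,5,6,7,8,9,10,11,12,13,14,15}
step 12: u <- (u + 1)                 {0,1,2,3,4,5,6,7,8,9,10,11,12,13,14,15}
step 13: eval (u < (4 + (tid // 2)))  {0,1,2,3,4,5,6,7,8,9,10,11,12,13,14,15}
step 14: p <- ((p - 1) % 3)           {0,1,2,3,4,5,6,7,8,9,10,11,12,13,14,15}
step 15: p <- ((11 + 5) + 6)          {0,1,2,3,4,5,6,7,8,9,10,11,12,13,14,15}
step 16: u <- (u + 1)                 {0,1,2,3,4,5,6,7,8,9,10,11,12,13,14,15}
step 17: eval (u < (4 + (tid // 2)))  {0,1,2,3,4,5,6,7,8,9,10,11,12,13,14,15}
step 18: p <- ((p - 1) % 3)           {0,1,2,3,4,5,6,7,8,9,10,11,12,13,14,15}
step 19: p <- ((11 + 5) + 6)          {0,1,2,3,4,5,6,7,8,9,10,11,12,13,14,15}
step 20: u <- (u + 1)                 {0,1,2,3,4,5,6,7,8,9,10,11,12,13,14,15}
step 21: eval (u < (4 + (tid // 2)))  {0,1,2,3,4,5,6,7,8,9,10,11,12,13,14,15}
step 22: p <- ((p - 1) % 3)           {2,3,4,5,6,7,8,9,10,11,12,13,14,15}
step 23: p <- ((11 + 5) + 6)          {2,3,4,5,6,7,8,9,10,11,12,13,14,15}
step 24: u <- (u + 1)                 {2,3,4,5,6,7,8,9,10,11,12,13,14,15}
step 25: eval (u < (4 + (tid // 2)))  {2,3,4,5,6,7,8,9,10,11,12,13,14,15}
step 26: p <- ((p - 1) % 3)           {4,5,6,7,8,9,10,11,12,13,14,15}
step 27: p <- ((11 + 5) + 6)          {4,5,6,7,8,9,10,11,12,13,14,15}
step 28: u <- (u + 1)                 {4,5,6,7,8,9,10,11,12,13,14,15}
step 29: eval (u < (4 + (tid // 2)))  {4,5,6,7,8,9,10,11,12,13,14,15}
step 30: p <- ((p - 1) % 3)           {6,7,8,9,10,11,12,13,14,15}
step 31: p <- ((11 + 5) + 6)          {6,7,8,9,10,11,12,13,14,15}
step 32: u <- (u + 1)                 {6,7,8,9,10,11,12,13,14,15}
step 33: eval (u < (4 + (tid // 2)))  {6,7,8,9,10,11,12,13,14,15}
step 34: p <- ((p - 1) % 3)           {8,9,10,11,12,13,14,15}
step 35: p <- ((11 + 5) + 6)          {8,9,10,11,12,13,14,15}
step 36: u <- (u + 1)                 {8,9,10,11,12,13,14,15}
step 37: eval (u < (4 + (tid // 2)))  {8,9,10,11,12,13,14,15}
step 38: p <- ((p - 1) % 3)           {10,11,12,13,14,15}
step 39: p <- ((11 + 5) + 6)          {10,11,12,13,14,15}
step 40: u <- (u + 1)                 {10,11,12,13,14,15}
step 41: eval (u < (4 + (tid // 2)))  {10,11,12,13,14,15}
step 42: p <- ((p - 1) % 3)           {12,13,14,15}
step 43: p <- ((11 + 5) + 6)          {12,13,14,15}
step 44: u <- (u + 1)                 {12,13,14,15}
step 45: eval (u < (4 + (tid // 2)))  {12,13,14,15}
step 46: p <- ((p - 1) % 3)           {14,15}
step 47: p <- ((11 + 5) + 6)          {14,15}
step 48: u <- (u + 1)                 {14,15}
step 49: eval (u < (4 + (tid // 2)))  {14,15}
step 50: u <- -9                      {0,1,2,3,4,5,6,7,8,9,10,11,12,13,14,15}
step 51: u <- -6                      {0,1,2,3,4,5,6,7,8,9,10,11,12,13,14,15}
step 52: u <- (5 + u)                 {0,1,2,3,4,5,6,7,8,9,10,11,12,13,14,15}
step 53: s <- tid                     {0,1,2,3,4,5,6,7,8,9,10,11,12,13,14,15}
step 54: s <- (-7 + max(tid, p))      {0,1,2,3,4,5,6,7,8,9,10,11,12,13,14,15}
step 55: s <- min(u, tid)             {0,1,2,3,4,5,6,7,8,9,10,11,12,13,14,15}

Answer: 56 steps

s: -1,-1,-1,-1,-1,-1,-1,-1,-1,-1,-1,-1,-1,-1,-1,-1
p: 22,22,22,22,22,22,22,22,22,22,22,22,22,22,22,22
u: -1,-1,-1,-1,-1,-1,-1,-1,-1,-1,-1,-1,-1,-1,-1,-1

steps = 56; useful = 672; efficiency = 672/896 = 3/4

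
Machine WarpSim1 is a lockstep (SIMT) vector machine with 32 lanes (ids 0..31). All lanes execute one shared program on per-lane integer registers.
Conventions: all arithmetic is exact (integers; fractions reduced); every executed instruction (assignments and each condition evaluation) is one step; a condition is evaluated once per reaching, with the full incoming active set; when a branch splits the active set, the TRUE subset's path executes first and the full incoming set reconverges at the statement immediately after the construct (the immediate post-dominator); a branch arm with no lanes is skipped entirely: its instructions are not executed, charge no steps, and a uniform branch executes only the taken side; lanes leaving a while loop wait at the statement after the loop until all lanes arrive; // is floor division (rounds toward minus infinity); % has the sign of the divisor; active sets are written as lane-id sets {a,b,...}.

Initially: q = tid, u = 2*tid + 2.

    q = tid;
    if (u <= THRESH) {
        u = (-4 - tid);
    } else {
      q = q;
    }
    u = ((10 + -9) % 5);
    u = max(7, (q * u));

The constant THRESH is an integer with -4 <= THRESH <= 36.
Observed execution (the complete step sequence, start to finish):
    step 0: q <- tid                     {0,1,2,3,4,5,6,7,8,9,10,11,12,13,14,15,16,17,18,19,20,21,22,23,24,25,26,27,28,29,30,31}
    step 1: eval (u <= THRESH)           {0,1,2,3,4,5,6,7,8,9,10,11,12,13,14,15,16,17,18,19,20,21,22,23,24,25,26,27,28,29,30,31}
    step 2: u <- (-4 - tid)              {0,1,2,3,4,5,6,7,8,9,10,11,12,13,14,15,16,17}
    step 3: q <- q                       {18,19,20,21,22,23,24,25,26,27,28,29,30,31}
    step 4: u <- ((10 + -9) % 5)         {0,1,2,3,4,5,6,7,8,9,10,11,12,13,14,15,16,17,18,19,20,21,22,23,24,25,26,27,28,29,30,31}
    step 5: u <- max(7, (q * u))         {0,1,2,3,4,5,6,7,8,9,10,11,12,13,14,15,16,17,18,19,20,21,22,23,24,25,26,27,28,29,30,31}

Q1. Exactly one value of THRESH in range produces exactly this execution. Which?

Answer: THRESH = 36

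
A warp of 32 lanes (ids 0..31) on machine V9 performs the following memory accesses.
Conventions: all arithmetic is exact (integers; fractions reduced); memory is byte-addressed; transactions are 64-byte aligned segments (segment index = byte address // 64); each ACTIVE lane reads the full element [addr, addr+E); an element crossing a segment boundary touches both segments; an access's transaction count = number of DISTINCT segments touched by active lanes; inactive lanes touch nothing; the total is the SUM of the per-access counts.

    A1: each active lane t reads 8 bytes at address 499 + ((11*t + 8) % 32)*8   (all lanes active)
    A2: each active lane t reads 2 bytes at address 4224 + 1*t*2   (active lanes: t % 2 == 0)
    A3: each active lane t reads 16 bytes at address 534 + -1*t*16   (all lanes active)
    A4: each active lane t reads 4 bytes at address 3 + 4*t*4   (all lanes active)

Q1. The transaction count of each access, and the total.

A1: 5 transactions
A2: 1 transaction
A3: 9 transactions
A4: 8 transactions

Answer: 5,1,9,8; total 23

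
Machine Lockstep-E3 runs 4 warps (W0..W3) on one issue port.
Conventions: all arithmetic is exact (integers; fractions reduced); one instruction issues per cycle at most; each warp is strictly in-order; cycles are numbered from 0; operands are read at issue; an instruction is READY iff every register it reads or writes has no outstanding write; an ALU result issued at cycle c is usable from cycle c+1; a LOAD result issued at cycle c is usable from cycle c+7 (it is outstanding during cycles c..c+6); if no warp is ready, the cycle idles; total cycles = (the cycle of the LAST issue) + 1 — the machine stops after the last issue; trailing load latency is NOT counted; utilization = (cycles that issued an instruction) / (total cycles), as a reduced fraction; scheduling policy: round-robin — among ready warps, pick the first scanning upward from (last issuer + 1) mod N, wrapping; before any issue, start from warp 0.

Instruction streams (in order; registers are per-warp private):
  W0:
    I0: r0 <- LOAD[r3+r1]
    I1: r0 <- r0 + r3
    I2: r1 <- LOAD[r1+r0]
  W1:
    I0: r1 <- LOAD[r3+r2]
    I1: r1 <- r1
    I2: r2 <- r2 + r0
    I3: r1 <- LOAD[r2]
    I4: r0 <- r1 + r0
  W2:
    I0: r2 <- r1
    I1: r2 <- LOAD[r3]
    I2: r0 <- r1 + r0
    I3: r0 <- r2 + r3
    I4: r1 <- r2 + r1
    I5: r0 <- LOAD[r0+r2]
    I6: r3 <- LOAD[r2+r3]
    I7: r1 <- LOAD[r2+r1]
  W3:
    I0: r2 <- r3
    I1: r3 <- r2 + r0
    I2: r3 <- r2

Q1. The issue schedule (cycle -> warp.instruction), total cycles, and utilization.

cycle 0: W0.I0
cycle 1: W1.I0
cycle 2: W2.I0
cycle 3: W3.I0
cycle 4: W2.I1
cycle 5: W3.I1
cycle 6: W2.I2
cycle 7: W3.I2
cycle 8: W0.I1
cycle 9: W1.I1
cycle 10: W0.I2
cycle 11: W1.I2
cycle 12: W2.I3
cycle 13: W1.I3
cycle 14: W2.I4
cycle 15: W2.I5
cycle 16: W2.I6
cycle 17: W2.I7
cycle 18: idle
cycle 19: idle
cycle 20: W1.I4

Answer: 21 cycles, utilization 19/21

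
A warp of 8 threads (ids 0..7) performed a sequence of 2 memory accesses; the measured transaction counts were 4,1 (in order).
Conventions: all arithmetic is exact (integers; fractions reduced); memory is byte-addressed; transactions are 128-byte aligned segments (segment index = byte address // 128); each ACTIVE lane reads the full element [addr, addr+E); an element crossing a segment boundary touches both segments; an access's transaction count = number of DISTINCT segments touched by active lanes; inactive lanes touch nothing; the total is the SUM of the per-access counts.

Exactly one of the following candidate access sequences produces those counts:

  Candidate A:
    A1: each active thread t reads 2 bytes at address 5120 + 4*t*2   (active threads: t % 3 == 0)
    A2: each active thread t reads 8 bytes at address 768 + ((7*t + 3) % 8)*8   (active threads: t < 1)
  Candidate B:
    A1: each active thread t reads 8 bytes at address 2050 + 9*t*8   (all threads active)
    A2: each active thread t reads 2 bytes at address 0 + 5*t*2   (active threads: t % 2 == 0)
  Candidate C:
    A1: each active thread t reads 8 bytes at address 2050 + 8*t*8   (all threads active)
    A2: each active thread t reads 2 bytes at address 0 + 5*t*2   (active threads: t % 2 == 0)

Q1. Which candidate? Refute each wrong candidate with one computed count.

A: A1 gives 1 transaction, not 4
B: A1 gives 5 transactions, not 4
C: all counts match (4,1)

Answer: C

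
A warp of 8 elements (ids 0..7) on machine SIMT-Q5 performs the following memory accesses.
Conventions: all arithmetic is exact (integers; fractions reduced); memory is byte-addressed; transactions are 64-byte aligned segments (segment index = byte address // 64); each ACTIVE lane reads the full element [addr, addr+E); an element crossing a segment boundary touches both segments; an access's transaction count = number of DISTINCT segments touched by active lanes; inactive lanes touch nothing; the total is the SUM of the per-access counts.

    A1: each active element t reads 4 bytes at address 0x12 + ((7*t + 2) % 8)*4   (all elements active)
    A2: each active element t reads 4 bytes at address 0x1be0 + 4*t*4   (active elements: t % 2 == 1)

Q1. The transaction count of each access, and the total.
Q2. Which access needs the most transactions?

A1: 1 transaction
A2: 3 transactions

Answer: 1,3; total 4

Answer: A2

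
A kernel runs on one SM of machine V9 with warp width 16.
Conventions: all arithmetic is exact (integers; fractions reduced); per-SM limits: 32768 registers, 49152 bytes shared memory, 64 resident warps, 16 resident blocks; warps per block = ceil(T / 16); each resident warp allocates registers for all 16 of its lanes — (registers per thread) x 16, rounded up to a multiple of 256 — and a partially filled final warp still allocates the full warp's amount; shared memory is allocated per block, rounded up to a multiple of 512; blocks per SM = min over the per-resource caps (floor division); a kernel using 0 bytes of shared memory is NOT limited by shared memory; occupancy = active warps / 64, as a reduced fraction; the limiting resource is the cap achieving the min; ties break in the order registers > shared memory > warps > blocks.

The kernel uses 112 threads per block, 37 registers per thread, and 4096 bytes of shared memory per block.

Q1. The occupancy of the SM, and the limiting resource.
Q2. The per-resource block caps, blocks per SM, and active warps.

Answer: occupancy 21/32, limited by registers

registers: 6 blocks
shared memory: 12 blocks
warps: 9 blocks
blocks: 16 blocks

Answer: 6 blocks, 42 active warps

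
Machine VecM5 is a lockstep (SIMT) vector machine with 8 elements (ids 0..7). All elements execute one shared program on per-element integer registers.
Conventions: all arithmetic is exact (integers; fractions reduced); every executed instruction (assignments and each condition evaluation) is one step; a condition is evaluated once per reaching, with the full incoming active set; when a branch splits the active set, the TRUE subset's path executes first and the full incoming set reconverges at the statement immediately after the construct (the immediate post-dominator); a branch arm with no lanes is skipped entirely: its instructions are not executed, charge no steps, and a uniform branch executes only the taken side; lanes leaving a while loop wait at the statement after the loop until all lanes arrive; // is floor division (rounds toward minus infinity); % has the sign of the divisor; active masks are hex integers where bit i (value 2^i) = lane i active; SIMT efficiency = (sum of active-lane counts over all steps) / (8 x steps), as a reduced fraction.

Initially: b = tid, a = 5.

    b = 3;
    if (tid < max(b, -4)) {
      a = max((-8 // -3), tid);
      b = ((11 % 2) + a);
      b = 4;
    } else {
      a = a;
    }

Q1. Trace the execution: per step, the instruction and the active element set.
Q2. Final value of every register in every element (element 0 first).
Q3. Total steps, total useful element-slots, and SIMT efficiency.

step 0: b <- 3                       0xff
step 1: eval (tid < max(b, -4))      0xff
step 2: a <- max((-8 // -3), tid)    0x07
step 3: b <- ((11 % 2) + a)          0x07
step 4: b <- 4                       0x07
step 5: a <- a                       0xf8

Answer: 6 steps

b: 4,4,4,3,3,3,3,3
a: 2,2,2,5,5,5,5,5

steps = 6; useful = 30; efficiency = 30/48 = 5/8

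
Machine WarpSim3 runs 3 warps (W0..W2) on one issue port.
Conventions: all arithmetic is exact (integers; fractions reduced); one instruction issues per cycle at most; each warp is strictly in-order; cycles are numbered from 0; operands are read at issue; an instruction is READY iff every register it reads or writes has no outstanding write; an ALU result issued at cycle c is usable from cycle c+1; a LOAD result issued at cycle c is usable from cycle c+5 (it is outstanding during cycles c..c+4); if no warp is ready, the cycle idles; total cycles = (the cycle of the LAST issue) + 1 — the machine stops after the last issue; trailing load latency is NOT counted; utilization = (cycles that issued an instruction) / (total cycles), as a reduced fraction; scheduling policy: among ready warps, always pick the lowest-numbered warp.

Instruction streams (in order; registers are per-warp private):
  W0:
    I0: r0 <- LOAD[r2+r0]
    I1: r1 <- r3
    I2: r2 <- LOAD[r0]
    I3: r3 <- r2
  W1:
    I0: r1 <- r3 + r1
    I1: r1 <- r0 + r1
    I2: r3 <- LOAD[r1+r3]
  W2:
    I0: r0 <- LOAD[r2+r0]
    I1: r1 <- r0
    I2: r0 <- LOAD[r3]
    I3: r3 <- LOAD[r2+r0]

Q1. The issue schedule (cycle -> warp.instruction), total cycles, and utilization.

cycle 0: W0.I0
cycle 1: W0.I1
cycle 2: W1.I0
cycle 3: W1.I1
cycle 4: W1.I2
cycle 5: W0.I2
cycle 6: W2.I0
cycle 7: idle
cycle 8: idle
cycle 9: idle
cycle 10: W0.I3
cycle 11: W2.I1
cycle 12: W2.I2
cycle 13: idle
cycle 14: idle
cycle 15: idle
cycle 16: idle
cycle 17: W2.I3

Answer: 18 cycles, utilization 11/18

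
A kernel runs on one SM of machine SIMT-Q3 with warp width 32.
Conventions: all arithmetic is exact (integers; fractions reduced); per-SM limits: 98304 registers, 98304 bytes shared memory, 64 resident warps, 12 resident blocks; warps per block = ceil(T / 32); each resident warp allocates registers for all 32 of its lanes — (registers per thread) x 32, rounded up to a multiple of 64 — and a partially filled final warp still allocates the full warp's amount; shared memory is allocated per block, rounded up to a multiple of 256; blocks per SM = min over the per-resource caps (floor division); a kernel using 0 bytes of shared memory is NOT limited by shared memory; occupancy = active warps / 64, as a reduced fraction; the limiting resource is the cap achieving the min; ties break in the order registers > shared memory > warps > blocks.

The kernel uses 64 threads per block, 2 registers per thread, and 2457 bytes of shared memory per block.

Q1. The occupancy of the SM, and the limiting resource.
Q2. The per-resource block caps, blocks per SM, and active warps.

Answer: occupancy 3/8, limited by blocks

registers: 768 blocks
shared memory: 38 blocks
warps: 32 blocks
blocks: 12 blocks

Answer: 12 blocks, 24 active warps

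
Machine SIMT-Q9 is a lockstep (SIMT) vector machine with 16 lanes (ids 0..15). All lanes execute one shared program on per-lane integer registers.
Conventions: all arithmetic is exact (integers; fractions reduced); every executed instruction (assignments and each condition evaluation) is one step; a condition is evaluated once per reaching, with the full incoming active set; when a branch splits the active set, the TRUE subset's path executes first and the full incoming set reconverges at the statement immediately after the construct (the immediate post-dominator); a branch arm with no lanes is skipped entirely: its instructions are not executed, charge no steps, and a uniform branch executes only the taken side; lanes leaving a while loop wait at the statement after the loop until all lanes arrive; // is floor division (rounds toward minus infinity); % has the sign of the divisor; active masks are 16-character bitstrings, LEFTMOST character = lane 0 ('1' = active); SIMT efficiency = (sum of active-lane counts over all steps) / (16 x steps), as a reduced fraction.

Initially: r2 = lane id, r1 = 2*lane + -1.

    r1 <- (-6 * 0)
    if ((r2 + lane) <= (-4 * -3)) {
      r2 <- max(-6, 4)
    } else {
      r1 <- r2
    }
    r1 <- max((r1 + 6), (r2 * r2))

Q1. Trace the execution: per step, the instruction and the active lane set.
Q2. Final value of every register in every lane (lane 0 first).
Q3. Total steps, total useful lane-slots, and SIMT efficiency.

step 0: r1 <- (-6 * 0)               1111111111111111
step 1: eval ((r2 + lane) <= (-4 * -3)) 1111111111111111
step 2: r2 <- max(-6, 4)             1111111000000000
step 3: r1 <- r2                     0000000111111111
step 4: r1 <- max((r1 + 6), (r2 * r2)) 1111111111111111

Answer: 5 steps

r2: 4,4,4,4,4,4,4,7,8,9,10,11,12,13,14,15
r1: 16,16,16,16,16,16,16,49,64,81,100,121,144,169,196,225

steps = 5; useful = 64; efficiency = 64/80 = 4/5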